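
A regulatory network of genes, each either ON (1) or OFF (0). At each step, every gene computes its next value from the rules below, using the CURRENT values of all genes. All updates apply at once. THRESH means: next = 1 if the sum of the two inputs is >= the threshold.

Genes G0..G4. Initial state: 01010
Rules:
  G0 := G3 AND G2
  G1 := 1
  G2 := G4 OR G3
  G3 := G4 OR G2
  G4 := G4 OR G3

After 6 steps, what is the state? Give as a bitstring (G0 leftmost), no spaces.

Step 1: G0=G3&G2=1&0=0 G1=1(const) G2=G4|G3=0|1=1 G3=G4|G2=0|0=0 G4=G4|G3=0|1=1 -> 01101
Step 2: G0=G3&G2=0&1=0 G1=1(const) G2=G4|G3=1|0=1 G3=G4|G2=1|1=1 G4=G4|G3=1|0=1 -> 01111
Step 3: G0=G3&G2=1&1=1 G1=1(const) G2=G4|G3=1|1=1 G3=G4|G2=1|1=1 G4=G4|G3=1|1=1 -> 11111
Step 4: G0=G3&G2=1&1=1 G1=1(const) G2=G4|G3=1|1=1 G3=G4|G2=1|1=1 G4=G4|G3=1|1=1 -> 11111
Step 5: G0=G3&G2=1&1=1 G1=1(const) G2=G4|G3=1|1=1 G3=G4|G2=1|1=1 G4=G4|G3=1|1=1 -> 11111
Step 6: G0=G3&G2=1&1=1 G1=1(const) G2=G4|G3=1|1=1 G3=G4|G2=1|1=1 G4=G4|G3=1|1=1 -> 11111

11111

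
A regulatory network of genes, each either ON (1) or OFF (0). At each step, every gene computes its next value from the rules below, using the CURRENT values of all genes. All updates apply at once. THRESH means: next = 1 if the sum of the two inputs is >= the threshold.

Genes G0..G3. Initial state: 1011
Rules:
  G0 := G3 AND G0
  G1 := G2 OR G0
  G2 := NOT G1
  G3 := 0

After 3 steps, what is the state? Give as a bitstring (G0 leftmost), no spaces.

Step 1: G0=G3&G0=1&1=1 G1=G2|G0=1|1=1 G2=NOT G1=NOT 0=1 G3=0(const) -> 1110
Step 2: G0=G3&G0=0&1=0 G1=G2|G0=1|1=1 G2=NOT G1=NOT 1=0 G3=0(const) -> 0100
Step 3: G0=G3&G0=0&0=0 G1=G2|G0=0|0=0 G2=NOT G1=NOT 1=0 G3=0(const) -> 0000

0000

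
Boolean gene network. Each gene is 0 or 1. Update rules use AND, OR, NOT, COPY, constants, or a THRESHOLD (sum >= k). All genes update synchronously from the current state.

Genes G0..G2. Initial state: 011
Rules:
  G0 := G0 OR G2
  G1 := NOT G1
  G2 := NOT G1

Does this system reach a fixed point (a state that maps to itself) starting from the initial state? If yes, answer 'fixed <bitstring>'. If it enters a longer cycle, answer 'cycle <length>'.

Step 0: 011
Step 1: G0=G0|G2=0|1=1 G1=NOT G1=NOT 1=0 G2=NOT G1=NOT 1=0 -> 100
Step 2: G0=G0|G2=1|0=1 G1=NOT G1=NOT 0=1 G2=NOT G1=NOT 0=1 -> 111
Step 3: G0=G0|G2=1|1=1 G1=NOT G1=NOT 1=0 G2=NOT G1=NOT 1=0 -> 100
Cycle of length 2 starting at step 1 -> no fixed point

Answer: cycle 2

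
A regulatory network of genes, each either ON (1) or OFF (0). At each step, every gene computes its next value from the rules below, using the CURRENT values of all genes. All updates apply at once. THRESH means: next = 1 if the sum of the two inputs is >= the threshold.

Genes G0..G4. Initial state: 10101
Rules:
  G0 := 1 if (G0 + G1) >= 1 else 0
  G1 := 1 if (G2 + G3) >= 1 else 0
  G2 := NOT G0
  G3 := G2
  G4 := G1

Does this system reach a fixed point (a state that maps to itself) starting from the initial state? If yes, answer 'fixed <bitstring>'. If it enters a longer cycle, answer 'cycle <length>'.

Answer: fixed 10000

Derivation:
Step 0: 10101
Step 1: G0=(1+0>=1)=1 G1=(1+0>=1)=1 G2=NOT G0=NOT 1=0 G3=G2=1 G4=G1=0 -> 11010
Step 2: G0=(1+1>=1)=1 G1=(0+1>=1)=1 G2=NOT G0=NOT 1=0 G3=G2=0 G4=G1=1 -> 11001
Step 3: G0=(1+1>=1)=1 G1=(0+0>=1)=0 G2=NOT G0=NOT 1=0 G3=G2=0 G4=G1=1 -> 10001
Step 4: G0=(1+0>=1)=1 G1=(0+0>=1)=0 G2=NOT G0=NOT 1=0 G3=G2=0 G4=G1=0 -> 10000
Step 5: G0=(1+0>=1)=1 G1=(0+0>=1)=0 G2=NOT G0=NOT 1=0 G3=G2=0 G4=G1=0 -> 10000
Fixed point reached at step 4: 10000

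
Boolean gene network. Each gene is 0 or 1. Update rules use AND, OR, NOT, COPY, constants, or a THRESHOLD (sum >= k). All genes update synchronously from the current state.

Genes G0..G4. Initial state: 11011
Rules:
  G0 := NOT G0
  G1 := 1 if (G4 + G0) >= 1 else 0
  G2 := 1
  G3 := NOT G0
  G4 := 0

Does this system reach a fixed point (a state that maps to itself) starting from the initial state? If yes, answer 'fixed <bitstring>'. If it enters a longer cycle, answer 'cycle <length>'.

Step 0: 11011
Step 1: G0=NOT G0=NOT 1=0 G1=(1+1>=1)=1 G2=1(const) G3=NOT G0=NOT 1=0 G4=0(const) -> 01100
Step 2: G0=NOT G0=NOT 0=1 G1=(0+0>=1)=0 G2=1(const) G3=NOT G0=NOT 0=1 G4=0(const) -> 10110
Step 3: G0=NOT G0=NOT 1=0 G1=(0+1>=1)=1 G2=1(const) G3=NOT G0=NOT 1=0 G4=0(const) -> 01100
Cycle of length 2 starting at step 1 -> no fixed point

Answer: cycle 2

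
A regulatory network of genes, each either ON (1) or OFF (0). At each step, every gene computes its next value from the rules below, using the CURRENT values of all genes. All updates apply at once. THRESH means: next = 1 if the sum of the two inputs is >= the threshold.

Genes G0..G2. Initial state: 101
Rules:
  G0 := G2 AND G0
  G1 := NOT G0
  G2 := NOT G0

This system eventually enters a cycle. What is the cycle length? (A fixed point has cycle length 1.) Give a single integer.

Answer: 1

Derivation:
Step 0: 101
Step 1: G0=G2&G0=1&1=1 G1=NOT G0=NOT 1=0 G2=NOT G0=NOT 1=0 -> 100
Step 2: G0=G2&G0=0&1=0 G1=NOT G0=NOT 1=0 G2=NOT G0=NOT 1=0 -> 000
Step 3: G0=G2&G0=0&0=0 G1=NOT G0=NOT 0=1 G2=NOT G0=NOT 0=1 -> 011
Step 4: G0=G2&G0=1&0=0 G1=NOT G0=NOT 0=1 G2=NOT G0=NOT 0=1 -> 011
State from step 4 equals state from step 3 -> cycle length 1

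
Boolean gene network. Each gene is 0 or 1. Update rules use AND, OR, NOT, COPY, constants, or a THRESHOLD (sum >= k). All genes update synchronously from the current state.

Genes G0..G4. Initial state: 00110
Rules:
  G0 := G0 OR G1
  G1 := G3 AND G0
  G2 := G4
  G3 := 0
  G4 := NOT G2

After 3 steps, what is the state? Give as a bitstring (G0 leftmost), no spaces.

Step 1: G0=G0|G1=0|0=0 G1=G3&G0=1&0=0 G2=G4=0 G3=0(const) G4=NOT G2=NOT 1=0 -> 00000
Step 2: G0=G0|G1=0|0=0 G1=G3&G0=0&0=0 G2=G4=0 G3=0(const) G4=NOT G2=NOT 0=1 -> 00001
Step 3: G0=G0|G1=0|0=0 G1=G3&G0=0&0=0 G2=G4=1 G3=0(const) G4=NOT G2=NOT 0=1 -> 00101

00101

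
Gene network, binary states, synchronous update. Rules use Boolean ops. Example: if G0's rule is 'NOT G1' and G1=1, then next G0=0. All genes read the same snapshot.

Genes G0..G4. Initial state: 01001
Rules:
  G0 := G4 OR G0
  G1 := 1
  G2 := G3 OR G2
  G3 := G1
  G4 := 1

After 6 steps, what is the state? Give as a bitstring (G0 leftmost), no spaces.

Step 1: G0=G4|G0=1|0=1 G1=1(const) G2=G3|G2=0|0=0 G3=G1=1 G4=1(const) -> 11011
Step 2: G0=G4|G0=1|1=1 G1=1(const) G2=G3|G2=1|0=1 G3=G1=1 G4=1(const) -> 11111
Step 3: G0=G4|G0=1|1=1 G1=1(const) G2=G3|G2=1|1=1 G3=G1=1 G4=1(const) -> 11111
Step 4: G0=G4|G0=1|1=1 G1=1(const) G2=G3|G2=1|1=1 G3=G1=1 G4=1(const) -> 11111
Step 5: G0=G4|G0=1|1=1 G1=1(const) G2=G3|G2=1|1=1 G3=G1=1 G4=1(const) -> 11111
Step 6: G0=G4|G0=1|1=1 G1=1(const) G2=G3|G2=1|1=1 G3=G1=1 G4=1(const) -> 11111

11111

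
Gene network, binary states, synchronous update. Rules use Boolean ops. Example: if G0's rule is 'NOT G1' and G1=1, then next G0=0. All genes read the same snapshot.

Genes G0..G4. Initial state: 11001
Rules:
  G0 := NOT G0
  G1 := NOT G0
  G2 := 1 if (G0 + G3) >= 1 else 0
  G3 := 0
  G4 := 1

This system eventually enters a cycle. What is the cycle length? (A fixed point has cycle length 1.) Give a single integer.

Step 0: 11001
Step 1: G0=NOT G0=NOT 1=0 G1=NOT G0=NOT 1=0 G2=(1+0>=1)=1 G3=0(const) G4=1(const) -> 00101
Step 2: G0=NOT G0=NOT 0=1 G1=NOT G0=NOT 0=1 G2=(0+0>=1)=0 G3=0(const) G4=1(const) -> 11001
State from step 2 equals state from step 0 -> cycle length 2

Answer: 2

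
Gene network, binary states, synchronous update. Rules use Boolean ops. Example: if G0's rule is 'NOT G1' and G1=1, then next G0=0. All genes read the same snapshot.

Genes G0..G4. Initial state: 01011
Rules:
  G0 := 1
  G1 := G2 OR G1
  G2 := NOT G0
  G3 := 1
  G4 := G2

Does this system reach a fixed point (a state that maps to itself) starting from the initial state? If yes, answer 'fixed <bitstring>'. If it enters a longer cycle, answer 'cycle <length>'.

Step 0: 01011
Step 1: G0=1(const) G1=G2|G1=0|1=1 G2=NOT G0=NOT 0=1 G3=1(const) G4=G2=0 -> 11110
Step 2: G0=1(const) G1=G2|G1=1|1=1 G2=NOT G0=NOT 1=0 G3=1(const) G4=G2=1 -> 11011
Step 3: G0=1(const) G1=G2|G1=0|1=1 G2=NOT G0=NOT 1=0 G3=1(const) G4=G2=0 -> 11010
Step 4: G0=1(const) G1=G2|G1=0|1=1 G2=NOT G0=NOT 1=0 G3=1(const) G4=G2=0 -> 11010
Fixed point reached at step 3: 11010

Answer: fixed 11010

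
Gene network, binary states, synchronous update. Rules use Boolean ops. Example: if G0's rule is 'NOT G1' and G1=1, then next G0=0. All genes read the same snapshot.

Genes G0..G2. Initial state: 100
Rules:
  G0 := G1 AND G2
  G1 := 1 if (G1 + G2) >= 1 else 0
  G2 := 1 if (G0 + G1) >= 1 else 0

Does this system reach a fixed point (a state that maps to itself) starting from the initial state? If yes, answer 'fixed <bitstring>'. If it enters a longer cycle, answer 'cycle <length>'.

Answer: fixed 111

Derivation:
Step 0: 100
Step 1: G0=G1&G2=0&0=0 G1=(0+0>=1)=0 G2=(1+0>=1)=1 -> 001
Step 2: G0=G1&G2=0&1=0 G1=(0+1>=1)=1 G2=(0+0>=1)=0 -> 010
Step 3: G0=G1&G2=1&0=0 G1=(1+0>=1)=1 G2=(0+1>=1)=1 -> 011
Step 4: G0=G1&G2=1&1=1 G1=(1+1>=1)=1 G2=(0+1>=1)=1 -> 111
Step 5: G0=G1&G2=1&1=1 G1=(1+1>=1)=1 G2=(1+1>=1)=1 -> 111
Fixed point reached at step 4: 111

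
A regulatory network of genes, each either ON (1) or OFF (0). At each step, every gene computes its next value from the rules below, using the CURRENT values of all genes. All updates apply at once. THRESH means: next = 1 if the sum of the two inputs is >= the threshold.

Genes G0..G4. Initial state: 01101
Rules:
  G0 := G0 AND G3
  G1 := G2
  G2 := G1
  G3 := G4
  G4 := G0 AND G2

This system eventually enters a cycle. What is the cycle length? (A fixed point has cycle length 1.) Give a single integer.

Answer: 1

Derivation:
Step 0: 01101
Step 1: G0=G0&G3=0&0=0 G1=G2=1 G2=G1=1 G3=G4=1 G4=G0&G2=0&1=0 -> 01110
Step 2: G0=G0&G3=0&1=0 G1=G2=1 G2=G1=1 G3=G4=0 G4=G0&G2=0&1=0 -> 01100
Step 3: G0=G0&G3=0&0=0 G1=G2=1 G2=G1=1 G3=G4=0 G4=G0&G2=0&1=0 -> 01100
State from step 3 equals state from step 2 -> cycle length 1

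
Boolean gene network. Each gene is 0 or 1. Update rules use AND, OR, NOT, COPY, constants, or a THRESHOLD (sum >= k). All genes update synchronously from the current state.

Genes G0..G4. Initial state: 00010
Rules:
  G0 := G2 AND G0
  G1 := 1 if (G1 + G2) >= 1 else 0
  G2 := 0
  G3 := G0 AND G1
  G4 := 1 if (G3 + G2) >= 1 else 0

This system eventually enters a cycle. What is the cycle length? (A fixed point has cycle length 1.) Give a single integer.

Answer: 1

Derivation:
Step 0: 00010
Step 1: G0=G2&G0=0&0=0 G1=(0+0>=1)=0 G2=0(const) G3=G0&G1=0&0=0 G4=(1+0>=1)=1 -> 00001
Step 2: G0=G2&G0=0&0=0 G1=(0+0>=1)=0 G2=0(const) G3=G0&G1=0&0=0 G4=(0+0>=1)=0 -> 00000
Step 3: G0=G2&G0=0&0=0 G1=(0+0>=1)=0 G2=0(const) G3=G0&G1=0&0=0 G4=(0+0>=1)=0 -> 00000
State from step 3 equals state from step 2 -> cycle length 1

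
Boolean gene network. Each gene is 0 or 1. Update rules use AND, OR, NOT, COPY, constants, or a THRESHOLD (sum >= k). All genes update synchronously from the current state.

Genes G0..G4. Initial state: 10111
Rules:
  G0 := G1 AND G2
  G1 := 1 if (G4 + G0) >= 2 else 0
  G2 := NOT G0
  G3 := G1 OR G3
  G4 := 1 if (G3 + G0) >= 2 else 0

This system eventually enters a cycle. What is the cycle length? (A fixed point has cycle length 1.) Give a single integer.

Step 0: 10111
Step 1: G0=G1&G2=0&1=0 G1=(1+1>=2)=1 G2=NOT G0=NOT 1=0 G3=G1|G3=0|1=1 G4=(1+1>=2)=1 -> 01011
Step 2: G0=G1&G2=1&0=0 G1=(1+0>=2)=0 G2=NOT G0=NOT 0=1 G3=G1|G3=1|1=1 G4=(1+0>=2)=0 -> 00110
Step 3: G0=G1&G2=0&1=0 G1=(0+0>=2)=0 G2=NOT G0=NOT 0=1 G3=G1|G3=0|1=1 G4=(1+0>=2)=0 -> 00110
State from step 3 equals state from step 2 -> cycle length 1

Answer: 1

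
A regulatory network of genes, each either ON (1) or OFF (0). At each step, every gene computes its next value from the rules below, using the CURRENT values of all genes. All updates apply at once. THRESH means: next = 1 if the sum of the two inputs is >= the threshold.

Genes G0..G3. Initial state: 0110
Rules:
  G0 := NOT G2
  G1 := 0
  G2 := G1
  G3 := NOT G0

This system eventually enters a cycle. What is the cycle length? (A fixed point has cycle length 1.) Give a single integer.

Answer: 1

Derivation:
Step 0: 0110
Step 1: G0=NOT G2=NOT 1=0 G1=0(const) G2=G1=1 G3=NOT G0=NOT 0=1 -> 0011
Step 2: G0=NOT G2=NOT 1=0 G1=0(const) G2=G1=0 G3=NOT G0=NOT 0=1 -> 0001
Step 3: G0=NOT G2=NOT 0=1 G1=0(const) G2=G1=0 G3=NOT G0=NOT 0=1 -> 1001
Step 4: G0=NOT G2=NOT 0=1 G1=0(const) G2=G1=0 G3=NOT G0=NOT 1=0 -> 1000
Step 5: G0=NOT G2=NOT 0=1 G1=0(const) G2=G1=0 G3=NOT G0=NOT 1=0 -> 1000
State from step 5 equals state from step 4 -> cycle length 1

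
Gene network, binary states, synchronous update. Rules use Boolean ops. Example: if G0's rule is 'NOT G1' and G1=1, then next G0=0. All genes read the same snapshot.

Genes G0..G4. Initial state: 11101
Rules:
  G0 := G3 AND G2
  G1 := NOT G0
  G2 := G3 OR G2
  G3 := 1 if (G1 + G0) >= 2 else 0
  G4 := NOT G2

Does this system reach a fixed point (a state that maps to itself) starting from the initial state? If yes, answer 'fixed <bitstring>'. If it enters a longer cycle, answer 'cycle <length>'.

Step 0: 11101
Step 1: G0=G3&G2=0&1=0 G1=NOT G0=NOT 1=0 G2=G3|G2=0|1=1 G3=(1+1>=2)=1 G4=NOT G2=NOT 1=0 -> 00110
Step 2: G0=G3&G2=1&1=1 G1=NOT G0=NOT 0=1 G2=G3|G2=1|1=1 G3=(0+0>=2)=0 G4=NOT G2=NOT 1=0 -> 11100
Step 3: G0=G3&G2=0&1=0 G1=NOT G0=NOT 1=0 G2=G3|G2=0|1=1 G3=(1+1>=2)=1 G4=NOT G2=NOT 1=0 -> 00110
Cycle of length 2 starting at step 1 -> no fixed point

Answer: cycle 2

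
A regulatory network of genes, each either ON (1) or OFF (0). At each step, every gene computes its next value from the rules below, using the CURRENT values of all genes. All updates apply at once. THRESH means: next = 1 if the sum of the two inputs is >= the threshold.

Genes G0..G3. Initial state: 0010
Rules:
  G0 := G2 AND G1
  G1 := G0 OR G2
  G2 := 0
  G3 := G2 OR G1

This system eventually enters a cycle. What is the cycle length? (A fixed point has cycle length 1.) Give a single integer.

Answer: 1

Derivation:
Step 0: 0010
Step 1: G0=G2&G1=1&0=0 G1=G0|G2=0|1=1 G2=0(const) G3=G2|G1=1|0=1 -> 0101
Step 2: G0=G2&G1=0&1=0 G1=G0|G2=0|0=0 G2=0(const) G3=G2|G1=0|1=1 -> 0001
Step 3: G0=G2&G1=0&0=0 G1=G0|G2=0|0=0 G2=0(const) G3=G2|G1=0|0=0 -> 0000
Step 4: G0=G2&G1=0&0=0 G1=G0|G2=0|0=0 G2=0(const) G3=G2|G1=0|0=0 -> 0000
State from step 4 equals state from step 3 -> cycle length 1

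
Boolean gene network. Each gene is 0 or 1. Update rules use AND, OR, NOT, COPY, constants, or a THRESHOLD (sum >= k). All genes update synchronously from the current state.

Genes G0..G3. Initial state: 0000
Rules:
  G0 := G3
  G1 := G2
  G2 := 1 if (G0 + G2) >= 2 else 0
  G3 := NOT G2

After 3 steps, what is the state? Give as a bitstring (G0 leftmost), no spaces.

Step 1: G0=G3=0 G1=G2=0 G2=(0+0>=2)=0 G3=NOT G2=NOT 0=1 -> 0001
Step 2: G0=G3=1 G1=G2=0 G2=(0+0>=2)=0 G3=NOT G2=NOT 0=1 -> 1001
Step 3: G0=G3=1 G1=G2=0 G2=(1+0>=2)=0 G3=NOT G2=NOT 0=1 -> 1001

1001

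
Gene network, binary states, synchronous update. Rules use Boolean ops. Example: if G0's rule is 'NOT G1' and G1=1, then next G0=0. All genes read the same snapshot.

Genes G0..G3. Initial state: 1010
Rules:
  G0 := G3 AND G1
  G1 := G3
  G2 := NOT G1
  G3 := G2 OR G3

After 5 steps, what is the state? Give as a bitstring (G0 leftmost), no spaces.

Step 1: G0=G3&G1=0&0=0 G1=G3=0 G2=NOT G1=NOT 0=1 G3=G2|G3=1|0=1 -> 0011
Step 2: G0=G3&G1=1&0=0 G1=G3=1 G2=NOT G1=NOT 0=1 G3=G2|G3=1|1=1 -> 0111
Step 3: G0=G3&G1=1&1=1 G1=G3=1 G2=NOT G1=NOT 1=0 G3=G2|G3=1|1=1 -> 1101
Step 4: G0=G3&G1=1&1=1 G1=G3=1 G2=NOT G1=NOT 1=0 G3=G2|G3=0|1=1 -> 1101
Step 5: G0=G3&G1=1&1=1 G1=G3=1 G2=NOT G1=NOT 1=0 G3=G2|G3=0|1=1 -> 1101

1101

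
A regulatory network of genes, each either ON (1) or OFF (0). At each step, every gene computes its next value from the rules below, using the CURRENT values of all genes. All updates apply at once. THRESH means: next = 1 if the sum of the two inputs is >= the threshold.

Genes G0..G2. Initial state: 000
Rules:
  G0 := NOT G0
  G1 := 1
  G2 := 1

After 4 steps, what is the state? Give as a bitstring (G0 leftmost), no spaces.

Step 1: G0=NOT G0=NOT 0=1 G1=1(const) G2=1(const) -> 111
Step 2: G0=NOT G0=NOT 1=0 G1=1(const) G2=1(const) -> 011
Step 3: G0=NOT G0=NOT 0=1 G1=1(const) G2=1(const) -> 111
Step 4: G0=NOT G0=NOT 1=0 G1=1(const) G2=1(const) -> 011

011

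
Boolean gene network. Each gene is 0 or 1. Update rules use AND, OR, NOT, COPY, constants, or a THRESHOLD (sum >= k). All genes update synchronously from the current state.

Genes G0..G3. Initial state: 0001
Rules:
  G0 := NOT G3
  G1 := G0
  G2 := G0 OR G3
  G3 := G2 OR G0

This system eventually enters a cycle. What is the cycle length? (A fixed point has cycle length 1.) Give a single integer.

Answer: 1

Derivation:
Step 0: 0001
Step 1: G0=NOT G3=NOT 1=0 G1=G0=0 G2=G0|G3=0|1=1 G3=G2|G0=0|0=0 -> 0010
Step 2: G0=NOT G3=NOT 0=1 G1=G0=0 G2=G0|G3=0|0=0 G3=G2|G0=1|0=1 -> 1001
Step 3: G0=NOT G3=NOT 1=0 G1=G0=1 G2=G0|G3=1|1=1 G3=G2|G0=0|1=1 -> 0111
Step 4: G0=NOT G3=NOT 1=0 G1=G0=0 G2=G0|G3=0|1=1 G3=G2|G0=1|0=1 -> 0011
Step 5: G0=NOT G3=NOT 1=0 G1=G0=0 G2=G0|G3=0|1=1 G3=G2|G0=1|0=1 -> 0011
State from step 5 equals state from step 4 -> cycle length 1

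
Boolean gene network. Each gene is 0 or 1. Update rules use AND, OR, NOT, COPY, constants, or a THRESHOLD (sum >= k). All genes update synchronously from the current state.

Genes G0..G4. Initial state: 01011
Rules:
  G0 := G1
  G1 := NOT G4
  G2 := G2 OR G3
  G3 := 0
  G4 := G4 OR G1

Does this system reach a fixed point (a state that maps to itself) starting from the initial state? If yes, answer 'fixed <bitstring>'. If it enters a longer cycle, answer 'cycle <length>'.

Answer: fixed 00101

Derivation:
Step 0: 01011
Step 1: G0=G1=1 G1=NOT G4=NOT 1=0 G2=G2|G3=0|1=1 G3=0(const) G4=G4|G1=1|1=1 -> 10101
Step 2: G0=G1=0 G1=NOT G4=NOT 1=0 G2=G2|G3=1|0=1 G3=0(const) G4=G4|G1=1|0=1 -> 00101
Step 3: G0=G1=0 G1=NOT G4=NOT 1=0 G2=G2|G3=1|0=1 G3=0(const) G4=G4|G1=1|0=1 -> 00101
Fixed point reached at step 2: 00101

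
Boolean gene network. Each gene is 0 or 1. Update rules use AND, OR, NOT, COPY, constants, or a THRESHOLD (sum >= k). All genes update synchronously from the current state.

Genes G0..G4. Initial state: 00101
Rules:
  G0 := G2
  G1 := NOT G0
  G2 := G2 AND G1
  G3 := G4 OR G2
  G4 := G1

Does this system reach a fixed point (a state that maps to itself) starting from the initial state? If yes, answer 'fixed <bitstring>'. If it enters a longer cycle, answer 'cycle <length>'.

Answer: fixed 01011

Derivation:
Step 0: 00101
Step 1: G0=G2=1 G1=NOT G0=NOT 0=1 G2=G2&G1=1&0=0 G3=G4|G2=1|1=1 G4=G1=0 -> 11010
Step 2: G0=G2=0 G1=NOT G0=NOT 1=0 G2=G2&G1=0&1=0 G3=G4|G2=0|0=0 G4=G1=1 -> 00001
Step 3: G0=G2=0 G1=NOT G0=NOT 0=1 G2=G2&G1=0&0=0 G3=G4|G2=1|0=1 G4=G1=0 -> 01010
Step 4: G0=G2=0 G1=NOT G0=NOT 0=1 G2=G2&G1=0&1=0 G3=G4|G2=0|0=0 G4=G1=1 -> 01001
Step 5: G0=G2=0 G1=NOT G0=NOT 0=1 G2=G2&G1=0&1=0 G3=G4|G2=1|0=1 G4=G1=1 -> 01011
Step 6: G0=G2=0 G1=NOT G0=NOT 0=1 G2=G2&G1=0&1=0 G3=G4|G2=1|0=1 G4=G1=1 -> 01011
Fixed point reached at step 5: 01011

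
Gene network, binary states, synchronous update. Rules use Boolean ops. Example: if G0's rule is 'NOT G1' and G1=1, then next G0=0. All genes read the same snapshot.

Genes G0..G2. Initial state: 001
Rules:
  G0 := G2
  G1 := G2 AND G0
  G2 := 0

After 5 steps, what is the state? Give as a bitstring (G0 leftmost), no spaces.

Step 1: G0=G2=1 G1=G2&G0=1&0=0 G2=0(const) -> 100
Step 2: G0=G2=0 G1=G2&G0=0&1=0 G2=0(const) -> 000
Step 3: G0=G2=0 G1=G2&G0=0&0=0 G2=0(const) -> 000
Step 4: G0=G2=0 G1=G2&G0=0&0=0 G2=0(const) -> 000
Step 5: G0=G2=0 G1=G2&G0=0&0=0 G2=0(const) -> 000

000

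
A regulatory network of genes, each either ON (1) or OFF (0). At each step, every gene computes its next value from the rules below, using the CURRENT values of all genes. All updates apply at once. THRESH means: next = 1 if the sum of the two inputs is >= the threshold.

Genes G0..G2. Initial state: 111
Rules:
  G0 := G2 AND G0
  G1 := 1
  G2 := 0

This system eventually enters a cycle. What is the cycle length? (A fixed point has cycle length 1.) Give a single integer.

Step 0: 111
Step 1: G0=G2&G0=1&1=1 G1=1(const) G2=0(const) -> 110
Step 2: G0=G2&G0=0&1=0 G1=1(const) G2=0(const) -> 010
Step 3: G0=G2&G0=0&0=0 G1=1(const) G2=0(const) -> 010
State from step 3 equals state from step 2 -> cycle length 1

Answer: 1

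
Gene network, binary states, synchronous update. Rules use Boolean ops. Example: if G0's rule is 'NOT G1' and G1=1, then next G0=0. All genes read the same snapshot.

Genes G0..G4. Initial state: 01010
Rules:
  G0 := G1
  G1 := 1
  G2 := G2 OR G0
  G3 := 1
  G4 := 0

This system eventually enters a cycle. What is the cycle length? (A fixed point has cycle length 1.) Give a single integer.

Step 0: 01010
Step 1: G0=G1=1 G1=1(const) G2=G2|G0=0|0=0 G3=1(const) G4=0(const) -> 11010
Step 2: G0=G1=1 G1=1(const) G2=G2|G0=0|1=1 G3=1(const) G4=0(const) -> 11110
Step 3: G0=G1=1 G1=1(const) G2=G2|G0=1|1=1 G3=1(const) G4=0(const) -> 11110
State from step 3 equals state from step 2 -> cycle length 1

Answer: 1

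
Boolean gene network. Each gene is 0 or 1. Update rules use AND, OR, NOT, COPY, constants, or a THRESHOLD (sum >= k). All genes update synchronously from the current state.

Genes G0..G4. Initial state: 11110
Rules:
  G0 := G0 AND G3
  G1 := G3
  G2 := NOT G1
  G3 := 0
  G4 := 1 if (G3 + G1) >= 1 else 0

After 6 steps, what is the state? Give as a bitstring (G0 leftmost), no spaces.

Step 1: G0=G0&G3=1&1=1 G1=G3=1 G2=NOT G1=NOT 1=0 G3=0(const) G4=(1+1>=1)=1 -> 11001
Step 2: G0=G0&G3=1&0=0 G1=G3=0 G2=NOT G1=NOT 1=0 G3=0(const) G4=(0+1>=1)=1 -> 00001
Step 3: G0=G0&G3=0&0=0 G1=G3=0 G2=NOT G1=NOT 0=1 G3=0(const) G4=(0+0>=1)=0 -> 00100
Step 4: G0=G0&G3=0&0=0 G1=G3=0 G2=NOT G1=NOT 0=1 G3=0(const) G4=(0+0>=1)=0 -> 00100
Step 5: G0=G0&G3=0&0=0 G1=G3=0 G2=NOT G1=NOT 0=1 G3=0(const) G4=(0+0>=1)=0 -> 00100
Step 6: G0=G0&G3=0&0=0 G1=G3=0 G2=NOT G1=NOT 0=1 G3=0(const) G4=(0+0>=1)=0 -> 00100

00100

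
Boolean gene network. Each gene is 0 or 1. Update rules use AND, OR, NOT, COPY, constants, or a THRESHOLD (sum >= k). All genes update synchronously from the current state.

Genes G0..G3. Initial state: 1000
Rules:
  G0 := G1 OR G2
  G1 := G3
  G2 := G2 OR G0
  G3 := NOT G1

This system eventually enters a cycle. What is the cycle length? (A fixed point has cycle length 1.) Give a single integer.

Answer: 4

Derivation:
Step 0: 1000
Step 1: G0=G1|G2=0|0=0 G1=G3=0 G2=G2|G0=0|1=1 G3=NOT G1=NOT 0=1 -> 0011
Step 2: G0=G1|G2=0|1=1 G1=G3=1 G2=G2|G0=1|0=1 G3=NOT G1=NOT 0=1 -> 1111
Step 3: G0=G1|G2=1|1=1 G1=G3=1 G2=G2|G0=1|1=1 G3=NOT G1=NOT 1=0 -> 1110
Step 4: G0=G1|G2=1|1=1 G1=G3=0 G2=G2|G0=1|1=1 G3=NOT G1=NOT 1=0 -> 1010
Step 5: G0=G1|G2=0|1=1 G1=G3=0 G2=G2|G0=1|1=1 G3=NOT G1=NOT 0=1 -> 1011
Step 6: G0=G1|G2=0|1=1 G1=G3=1 G2=G2|G0=1|1=1 G3=NOT G1=NOT 0=1 -> 1111
State from step 6 equals state from step 2 -> cycle length 4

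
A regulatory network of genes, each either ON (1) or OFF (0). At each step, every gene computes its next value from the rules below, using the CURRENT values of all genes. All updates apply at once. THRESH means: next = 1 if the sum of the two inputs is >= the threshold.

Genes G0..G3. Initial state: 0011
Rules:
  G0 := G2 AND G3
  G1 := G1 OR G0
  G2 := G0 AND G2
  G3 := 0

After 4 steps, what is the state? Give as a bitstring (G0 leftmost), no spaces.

Step 1: G0=G2&G3=1&1=1 G1=G1|G0=0|0=0 G2=G0&G2=0&1=0 G3=0(const) -> 1000
Step 2: G0=G2&G3=0&0=0 G1=G1|G0=0|1=1 G2=G0&G2=1&0=0 G3=0(const) -> 0100
Step 3: G0=G2&G3=0&0=0 G1=G1|G0=1|0=1 G2=G0&G2=0&0=0 G3=0(const) -> 0100
Step 4: G0=G2&G3=0&0=0 G1=G1|G0=1|0=1 G2=G0&G2=0&0=0 G3=0(const) -> 0100

0100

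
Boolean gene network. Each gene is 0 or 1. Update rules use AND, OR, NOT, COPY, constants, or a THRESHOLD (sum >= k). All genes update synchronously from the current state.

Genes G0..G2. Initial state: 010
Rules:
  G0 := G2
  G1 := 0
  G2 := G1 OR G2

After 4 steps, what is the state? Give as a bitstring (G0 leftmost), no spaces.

Step 1: G0=G2=0 G1=0(const) G2=G1|G2=1|0=1 -> 001
Step 2: G0=G2=1 G1=0(const) G2=G1|G2=0|1=1 -> 101
Step 3: G0=G2=1 G1=0(const) G2=G1|G2=0|1=1 -> 101
Step 4: G0=G2=1 G1=0(const) G2=G1|G2=0|1=1 -> 101

101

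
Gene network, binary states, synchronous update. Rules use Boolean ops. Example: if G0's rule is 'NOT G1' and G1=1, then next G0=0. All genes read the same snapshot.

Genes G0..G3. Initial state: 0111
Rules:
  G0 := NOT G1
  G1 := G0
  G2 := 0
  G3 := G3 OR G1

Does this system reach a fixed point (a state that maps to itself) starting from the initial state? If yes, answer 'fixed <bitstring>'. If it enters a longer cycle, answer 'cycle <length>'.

Answer: cycle 4

Derivation:
Step 0: 0111
Step 1: G0=NOT G1=NOT 1=0 G1=G0=0 G2=0(const) G3=G3|G1=1|1=1 -> 0001
Step 2: G0=NOT G1=NOT 0=1 G1=G0=0 G2=0(const) G3=G3|G1=1|0=1 -> 1001
Step 3: G0=NOT G1=NOT 0=1 G1=G0=1 G2=0(const) G3=G3|G1=1|0=1 -> 1101
Step 4: G0=NOT G1=NOT 1=0 G1=G0=1 G2=0(const) G3=G3|G1=1|1=1 -> 0101
Step 5: G0=NOT G1=NOT 1=0 G1=G0=0 G2=0(const) G3=G3|G1=1|1=1 -> 0001
Cycle of length 4 starting at step 1 -> no fixed point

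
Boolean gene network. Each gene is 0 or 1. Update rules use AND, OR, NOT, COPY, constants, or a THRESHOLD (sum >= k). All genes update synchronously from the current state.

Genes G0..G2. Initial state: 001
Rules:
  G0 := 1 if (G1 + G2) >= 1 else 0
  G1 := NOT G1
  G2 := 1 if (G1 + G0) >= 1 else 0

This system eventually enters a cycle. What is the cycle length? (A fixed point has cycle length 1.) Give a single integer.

Step 0: 001
Step 1: G0=(0+1>=1)=1 G1=NOT G1=NOT 0=1 G2=(0+0>=1)=0 -> 110
Step 2: G0=(1+0>=1)=1 G1=NOT G1=NOT 1=0 G2=(1+1>=1)=1 -> 101
Step 3: G0=(0+1>=1)=1 G1=NOT G1=NOT 0=1 G2=(0+1>=1)=1 -> 111
Step 4: G0=(1+1>=1)=1 G1=NOT G1=NOT 1=0 G2=(1+1>=1)=1 -> 101
State from step 4 equals state from step 2 -> cycle length 2

Answer: 2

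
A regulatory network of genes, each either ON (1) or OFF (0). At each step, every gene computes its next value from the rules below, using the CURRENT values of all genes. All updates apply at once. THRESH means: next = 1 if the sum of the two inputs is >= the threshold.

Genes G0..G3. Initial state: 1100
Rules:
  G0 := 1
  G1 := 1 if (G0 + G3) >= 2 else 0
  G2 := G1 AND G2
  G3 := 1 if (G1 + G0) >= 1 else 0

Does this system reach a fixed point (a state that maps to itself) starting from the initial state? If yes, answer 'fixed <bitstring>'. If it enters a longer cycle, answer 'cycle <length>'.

Answer: fixed 1101

Derivation:
Step 0: 1100
Step 1: G0=1(const) G1=(1+0>=2)=0 G2=G1&G2=1&0=0 G3=(1+1>=1)=1 -> 1001
Step 2: G0=1(const) G1=(1+1>=2)=1 G2=G1&G2=0&0=0 G3=(0+1>=1)=1 -> 1101
Step 3: G0=1(const) G1=(1+1>=2)=1 G2=G1&G2=1&0=0 G3=(1+1>=1)=1 -> 1101
Fixed point reached at step 2: 1101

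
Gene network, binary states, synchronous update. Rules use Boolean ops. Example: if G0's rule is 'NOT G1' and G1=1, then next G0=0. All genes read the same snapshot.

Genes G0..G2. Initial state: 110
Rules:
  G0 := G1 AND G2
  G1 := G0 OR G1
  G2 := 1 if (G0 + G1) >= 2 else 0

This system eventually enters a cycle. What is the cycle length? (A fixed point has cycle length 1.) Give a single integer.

Answer: 2

Derivation:
Step 0: 110
Step 1: G0=G1&G2=1&0=0 G1=G0|G1=1|1=1 G2=(1+1>=2)=1 -> 011
Step 2: G0=G1&G2=1&1=1 G1=G0|G1=0|1=1 G2=(0+1>=2)=0 -> 110
State from step 2 equals state from step 0 -> cycle length 2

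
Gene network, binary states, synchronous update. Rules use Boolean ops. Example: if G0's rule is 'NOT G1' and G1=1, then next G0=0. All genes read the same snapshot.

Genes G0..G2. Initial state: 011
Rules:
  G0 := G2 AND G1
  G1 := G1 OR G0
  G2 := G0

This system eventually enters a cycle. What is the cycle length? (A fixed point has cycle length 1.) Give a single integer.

Answer: 2

Derivation:
Step 0: 011
Step 1: G0=G2&G1=1&1=1 G1=G1|G0=1|0=1 G2=G0=0 -> 110
Step 2: G0=G2&G1=0&1=0 G1=G1|G0=1|1=1 G2=G0=1 -> 011
State from step 2 equals state from step 0 -> cycle length 2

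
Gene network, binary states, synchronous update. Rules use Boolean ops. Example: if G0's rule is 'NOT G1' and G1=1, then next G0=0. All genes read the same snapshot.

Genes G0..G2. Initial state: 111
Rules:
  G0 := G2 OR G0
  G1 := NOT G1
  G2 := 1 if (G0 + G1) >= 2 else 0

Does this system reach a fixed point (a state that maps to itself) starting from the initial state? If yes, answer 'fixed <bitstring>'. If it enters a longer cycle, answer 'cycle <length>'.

Step 0: 111
Step 1: G0=G2|G0=1|1=1 G1=NOT G1=NOT 1=0 G2=(1+1>=2)=1 -> 101
Step 2: G0=G2|G0=1|1=1 G1=NOT G1=NOT 0=1 G2=(1+0>=2)=0 -> 110
Step 3: G0=G2|G0=0|1=1 G1=NOT G1=NOT 1=0 G2=(1+1>=2)=1 -> 101
Cycle of length 2 starting at step 1 -> no fixed point

Answer: cycle 2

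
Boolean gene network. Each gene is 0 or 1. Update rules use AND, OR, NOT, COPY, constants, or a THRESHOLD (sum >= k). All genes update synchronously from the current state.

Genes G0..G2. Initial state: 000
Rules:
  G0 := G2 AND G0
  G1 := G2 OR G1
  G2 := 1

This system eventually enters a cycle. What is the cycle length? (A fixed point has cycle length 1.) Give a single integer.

Answer: 1

Derivation:
Step 0: 000
Step 1: G0=G2&G0=0&0=0 G1=G2|G1=0|0=0 G2=1(const) -> 001
Step 2: G0=G2&G0=1&0=0 G1=G2|G1=1|0=1 G2=1(const) -> 011
Step 3: G0=G2&G0=1&0=0 G1=G2|G1=1|1=1 G2=1(const) -> 011
State from step 3 equals state from step 2 -> cycle length 1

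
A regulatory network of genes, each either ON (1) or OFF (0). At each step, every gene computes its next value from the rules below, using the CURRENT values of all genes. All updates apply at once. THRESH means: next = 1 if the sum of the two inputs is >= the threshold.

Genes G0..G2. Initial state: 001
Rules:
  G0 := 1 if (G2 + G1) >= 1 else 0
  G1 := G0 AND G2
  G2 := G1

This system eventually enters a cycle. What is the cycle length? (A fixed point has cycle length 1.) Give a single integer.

Answer: 1

Derivation:
Step 0: 001
Step 1: G0=(1+0>=1)=1 G1=G0&G2=0&1=0 G2=G1=0 -> 100
Step 2: G0=(0+0>=1)=0 G1=G0&G2=1&0=0 G2=G1=0 -> 000
Step 3: G0=(0+0>=1)=0 G1=G0&G2=0&0=0 G2=G1=0 -> 000
State from step 3 equals state from step 2 -> cycle length 1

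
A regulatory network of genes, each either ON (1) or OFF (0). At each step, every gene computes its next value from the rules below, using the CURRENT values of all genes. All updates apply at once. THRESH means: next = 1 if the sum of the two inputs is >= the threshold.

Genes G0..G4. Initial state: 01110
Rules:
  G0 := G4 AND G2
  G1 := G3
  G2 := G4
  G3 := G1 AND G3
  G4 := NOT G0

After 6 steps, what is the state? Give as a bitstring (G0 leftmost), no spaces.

Step 1: G0=G4&G2=0&1=0 G1=G3=1 G2=G4=0 G3=G1&G3=1&1=1 G4=NOT G0=NOT 0=1 -> 01011
Step 2: G0=G4&G2=1&0=0 G1=G3=1 G2=G4=1 G3=G1&G3=1&1=1 G4=NOT G0=NOT 0=1 -> 01111
Step 3: G0=G4&G2=1&1=1 G1=G3=1 G2=G4=1 G3=G1&G3=1&1=1 G4=NOT G0=NOT 0=1 -> 11111
Step 4: G0=G4&G2=1&1=1 G1=G3=1 G2=G4=1 G3=G1&G3=1&1=1 G4=NOT G0=NOT 1=0 -> 11110
Step 5: G0=G4&G2=0&1=0 G1=G3=1 G2=G4=0 G3=G1&G3=1&1=1 G4=NOT G0=NOT 1=0 -> 01010
Step 6: G0=G4&G2=0&0=0 G1=G3=1 G2=G4=0 G3=G1&G3=1&1=1 G4=NOT G0=NOT 0=1 -> 01011

01011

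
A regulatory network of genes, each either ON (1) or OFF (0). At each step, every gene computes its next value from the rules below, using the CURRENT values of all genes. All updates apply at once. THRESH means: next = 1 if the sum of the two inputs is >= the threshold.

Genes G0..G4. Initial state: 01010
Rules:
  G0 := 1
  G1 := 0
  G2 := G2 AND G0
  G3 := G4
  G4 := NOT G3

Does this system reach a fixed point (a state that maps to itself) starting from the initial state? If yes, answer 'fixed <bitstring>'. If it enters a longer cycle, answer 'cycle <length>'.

Step 0: 01010
Step 1: G0=1(const) G1=0(const) G2=G2&G0=0&0=0 G3=G4=0 G4=NOT G3=NOT 1=0 -> 10000
Step 2: G0=1(const) G1=0(const) G2=G2&G0=0&1=0 G3=G4=0 G4=NOT G3=NOT 0=1 -> 10001
Step 3: G0=1(const) G1=0(const) G2=G2&G0=0&1=0 G3=G4=1 G4=NOT G3=NOT 0=1 -> 10011
Step 4: G0=1(const) G1=0(const) G2=G2&G0=0&1=0 G3=G4=1 G4=NOT G3=NOT 1=0 -> 10010
Step 5: G0=1(const) G1=0(const) G2=G2&G0=0&1=0 G3=G4=0 G4=NOT G3=NOT 1=0 -> 10000
Cycle of length 4 starting at step 1 -> no fixed point

Answer: cycle 4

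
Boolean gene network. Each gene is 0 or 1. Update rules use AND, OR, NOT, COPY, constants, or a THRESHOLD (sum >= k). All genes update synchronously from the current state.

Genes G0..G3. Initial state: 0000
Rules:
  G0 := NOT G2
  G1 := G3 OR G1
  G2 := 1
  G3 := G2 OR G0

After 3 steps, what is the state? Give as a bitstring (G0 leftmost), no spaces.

Step 1: G0=NOT G2=NOT 0=1 G1=G3|G1=0|0=0 G2=1(const) G3=G2|G0=0|0=0 -> 1010
Step 2: G0=NOT G2=NOT 1=0 G1=G3|G1=0|0=0 G2=1(const) G3=G2|G0=1|1=1 -> 0011
Step 3: G0=NOT G2=NOT 1=0 G1=G3|G1=1|0=1 G2=1(const) G3=G2|G0=1|0=1 -> 0111

0111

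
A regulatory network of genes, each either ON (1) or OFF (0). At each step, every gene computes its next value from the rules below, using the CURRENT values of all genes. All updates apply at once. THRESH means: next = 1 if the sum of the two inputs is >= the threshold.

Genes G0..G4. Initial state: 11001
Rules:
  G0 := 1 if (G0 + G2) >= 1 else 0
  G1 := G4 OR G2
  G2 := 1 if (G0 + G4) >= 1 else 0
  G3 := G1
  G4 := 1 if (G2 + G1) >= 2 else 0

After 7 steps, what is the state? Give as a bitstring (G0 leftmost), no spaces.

Step 1: G0=(1+0>=1)=1 G1=G4|G2=1|0=1 G2=(1+1>=1)=1 G3=G1=1 G4=(0+1>=2)=0 -> 11110
Step 2: G0=(1+1>=1)=1 G1=G4|G2=0|1=1 G2=(1+0>=1)=1 G3=G1=1 G4=(1+1>=2)=1 -> 11111
Step 3: G0=(1+1>=1)=1 G1=G4|G2=1|1=1 G2=(1+1>=1)=1 G3=G1=1 G4=(1+1>=2)=1 -> 11111
Step 4: G0=(1+1>=1)=1 G1=G4|G2=1|1=1 G2=(1+1>=1)=1 G3=G1=1 G4=(1+1>=2)=1 -> 11111
Step 5: G0=(1+1>=1)=1 G1=G4|G2=1|1=1 G2=(1+1>=1)=1 G3=G1=1 G4=(1+1>=2)=1 -> 11111
Step 6: G0=(1+1>=1)=1 G1=G4|G2=1|1=1 G2=(1+1>=1)=1 G3=G1=1 G4=(1+1>=2)=1 -> 11111
Step 7: G0=(1+1>=1)=1 G1=G4|G2=1|1=1 G2=(1+1>=1)=1 G3=G1=1 G4=(1+1>=2)=1 -> 11111

11111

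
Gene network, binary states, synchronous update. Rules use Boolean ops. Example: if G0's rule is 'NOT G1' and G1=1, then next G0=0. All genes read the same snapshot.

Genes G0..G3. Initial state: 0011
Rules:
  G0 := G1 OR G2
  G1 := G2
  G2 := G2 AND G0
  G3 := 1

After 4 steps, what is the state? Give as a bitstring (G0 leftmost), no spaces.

Step 1: G0=G1|G2=0|1=1 G1=G2=1 G2=G2&G0=1&0=0 G3=1(const) -> 1101
Step 2: G0=G1|G2=1|0=1 G1=G2=0 G2=G2&G0=0&1=0 G3=1(const) -> 1001
Step 3: G0=G1|G2=0|0=0 G1=G2=0 G2=G2&G0=0&1=0 G3=1(const) -> 0001
Step 4: G0=G1|G2=0|0=0 G1=G2=0 G2=G2&G0=0&0=0 G3=1(const) -> 0001

0001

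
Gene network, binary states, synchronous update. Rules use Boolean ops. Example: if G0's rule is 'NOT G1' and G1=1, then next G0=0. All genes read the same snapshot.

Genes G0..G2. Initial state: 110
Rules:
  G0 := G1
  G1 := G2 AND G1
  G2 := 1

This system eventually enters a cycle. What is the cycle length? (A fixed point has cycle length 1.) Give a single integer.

Answer: 1

Derivation:
Step 0: 110
Step 1: G0=G1=1 G1=G2&G1=0&1=0 G2=1(const) -> 101
Step 2: G0=G1=0 G1=G2&G1=1&0=0 G2=1(const) -> 001
Step 3: G0=G1=0 G1=G2&G1=1&0=0 G2=1(const) -> 001
State from step 3 equals state from step 2 -> cycle length 1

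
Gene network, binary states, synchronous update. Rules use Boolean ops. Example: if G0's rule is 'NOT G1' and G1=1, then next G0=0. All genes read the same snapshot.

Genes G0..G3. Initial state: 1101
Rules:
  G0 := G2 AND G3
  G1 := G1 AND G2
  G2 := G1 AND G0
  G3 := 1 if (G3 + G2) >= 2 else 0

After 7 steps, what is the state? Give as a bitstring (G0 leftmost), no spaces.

Step 1: G0=G2&G3=0&1=0 G1=G1&G2=1&0=0 G2=G1&G0=1&1=1 G3=(1+0>=2)=0 -> 0010
Step 2: G0=G2&G3=1&0=0 G1=G1&G2=0&1=0 G2=G1&G0=0&0=0 G3=(0+1>=2)=0 -> 0000
Step 3: G0=G2&G3=0&0=0 G1=G1&G2=0&0=0 G2=G1&G0=0&0=0 G3=(0+0>=2)=0 -> 0000
Step 4: G0=G2&G3=0&0=0 G1=G1&G2=0&0=0 G2=G1&G0=0&0=0 G3=(0+0>=2)=0 -> 0000
Step 5: G0=G2&G3=0&0=0 G1=G1&G2=0&0=0 G2=G1&G0=0&0=0 G3=(0+0>=2)=0 -> 0000
Step 6: G0=G2&G3=0&0=0 G1=G1&G2=0&0=0 G2=G1&G0=0&0=0 G3=(0+0>=2)=0 -> 0000
Step 7: G0=G2&G3=0&0=0 G1=G1&G2=0&0=0 G2=G1&G0=0&0=0 G3=(0+0>=2)=0 -> 0000

0000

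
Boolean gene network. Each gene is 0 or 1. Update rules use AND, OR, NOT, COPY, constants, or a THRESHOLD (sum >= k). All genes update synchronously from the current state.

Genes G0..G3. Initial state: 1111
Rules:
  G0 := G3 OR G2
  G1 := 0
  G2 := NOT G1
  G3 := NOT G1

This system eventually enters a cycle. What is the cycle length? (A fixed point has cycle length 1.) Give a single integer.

Answer: 1

Derivation:
Step 0: 1111
Step 1: G0=G3|G2=1|1=1 G1=0(const) G2=NOT G1=NOT 1=0 G3=NOT G1=NOT 1=0 -> 1000
Step 2: G0=G3|G2=0|0=0 G1=0(const) G2=NOT G1=NOT 0=1 G3=NOT G1=NOT 0=1 -> 0011
Step 3: G0=G3|G2=1|1=1 G1=0(const) G2=NOT G1=NOT 0=1 G3=NOT G1=NOT 0=1 -> 1011
Step 4: G0=G3|G2=1|1=1 G1=0(const) G2=NOT G1=NOT 0=1 G3=NOT G1=NOT 0=1 -> 1011
State from step 4 equals state from step 3 -> cycle length 1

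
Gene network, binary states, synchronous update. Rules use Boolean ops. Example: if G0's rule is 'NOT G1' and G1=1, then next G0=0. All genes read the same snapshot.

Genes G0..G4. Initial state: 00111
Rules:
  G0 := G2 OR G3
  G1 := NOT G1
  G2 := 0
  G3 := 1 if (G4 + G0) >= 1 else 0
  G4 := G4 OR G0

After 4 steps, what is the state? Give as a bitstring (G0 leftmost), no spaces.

Step 1: G0=G2|G3=1|1=1 G1=NOT G1=NOT 0=1 G2=0(const) G3=(1+0>=1)=1 G4=G4|G0=1|0=1 -> 11011
Step 2: G0=G2|G3=0|1=1 G1=NOT G1=NOT 1=0 G2=0(const) G3=(1+1>=1)=1 G4=G4|G0=1|1=1 -> 10011
Step 3: G0=G2|G3=0|1=1 G1=NOT G1=NOT 0=1 G2=0(const) G3=(1+1>=1)=1 G4=G4|G0=1|1=1 -> 11011
Step 4: G0=G2|G3=0|1=1 G1=NOT G1=NOT 1=0 G2=0(const) G3=(1+1>=1)=1 G4=G4|G0=1|1=1 -> 10011

10011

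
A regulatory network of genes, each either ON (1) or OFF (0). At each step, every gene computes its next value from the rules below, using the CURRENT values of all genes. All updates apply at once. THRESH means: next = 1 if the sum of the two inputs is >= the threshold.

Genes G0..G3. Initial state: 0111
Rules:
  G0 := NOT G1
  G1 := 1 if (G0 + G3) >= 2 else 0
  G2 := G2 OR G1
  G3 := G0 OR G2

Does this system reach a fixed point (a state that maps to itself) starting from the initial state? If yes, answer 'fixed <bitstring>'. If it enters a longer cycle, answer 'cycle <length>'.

Answer: cycle 4

Derivation:
Step 0: 0111
Step 1: G0=NOT G1=NOT 1=0 G1=(0+1>=2)=0 G2=G2|G1=1|1=1 G3=G0|G2=0|1=1 -> 0011
Step 2: G0=NOT G1=NOT 0=1 G1=(0+1>=2)=0 G2=G2|G1=1|0=1 G3=G0|G2=0|1=1 -> 1011
Step 3: G0=NOT G1=NOT 0=1 G1=(1+1>=2)=1 G2=G2|G1=1|0=1 G3=G0|G2=1|1=1 -> 1111
Step 4: G0=NOT G1=NOT 1=0 G1=(1+1>=2)=1 G2=G2|G1=1|1=1 G3=G0|G2=1|1=1 -> 0111
Cycle of length 4 starting at step 0 -> no fixed point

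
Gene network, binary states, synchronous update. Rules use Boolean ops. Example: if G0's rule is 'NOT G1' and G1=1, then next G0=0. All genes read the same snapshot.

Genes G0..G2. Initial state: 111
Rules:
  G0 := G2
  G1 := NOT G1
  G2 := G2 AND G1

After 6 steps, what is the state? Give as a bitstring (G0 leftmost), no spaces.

Step 1: G0=G2=1 G1=NOT G1=NOT 1=0 G2=G2&G1=1&1=1 -> 101
Step 2: G0=G2=1 G1=NOT G1=NOT 0=1 G2=G2&G1=1&0=0 -> 110
Step 3: G0=G2=0 G1=NOT G1=NOT 1=0 G2=G2&G1=0&1=0 -> 000
Step 4: G0=G2=0 G1=NOT G1=NOT 0=1 G2=G2&G1=0&0=0 -> 010
Step 5: G0=G2=0 G1=NOT G1=NOT 1=0 G2=G2&G1=0&1=0 -> 000
Step 6: G0=G2=0 G1=NOT G1=NOT 0=1 G2=G2&G1=0&0=0 -> 010

010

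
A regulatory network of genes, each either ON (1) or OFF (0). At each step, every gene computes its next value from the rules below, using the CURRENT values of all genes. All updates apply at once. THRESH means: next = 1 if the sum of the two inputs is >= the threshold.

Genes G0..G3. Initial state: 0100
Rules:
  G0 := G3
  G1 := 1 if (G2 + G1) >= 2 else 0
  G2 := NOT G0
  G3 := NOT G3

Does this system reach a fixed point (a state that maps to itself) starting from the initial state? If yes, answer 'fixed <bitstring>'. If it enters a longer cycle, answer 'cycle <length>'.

Step 0: 0100
Step 1: G0=G3=0 G1=(0+1>=2)=0 G2=NOT G0=NOT 0=1 G3=NOT G3=NOT 0=1 -> 0011
Step 2: G0=G3=1 G1=(1+0>=2)=0 G2=NOT G0=NOT 0=1 G3=NOT G3=NOT 1=0 -> 1010
Step 3: G0=G3=0 G1=(1+0>=2)=0 G2=NOT G0=NOT 1=0 G3=NOT G3=NOT 0=1 -> 0001
Step 4: G0=G3=1 G1=(0+0>=2)=0 G2=NOT G0=NOT 0=1 G3=NOT G3=NOT 1=0 -> 1010
Cycle of length 2 starting at step 2 -> no fixed point

Answer: cycle 2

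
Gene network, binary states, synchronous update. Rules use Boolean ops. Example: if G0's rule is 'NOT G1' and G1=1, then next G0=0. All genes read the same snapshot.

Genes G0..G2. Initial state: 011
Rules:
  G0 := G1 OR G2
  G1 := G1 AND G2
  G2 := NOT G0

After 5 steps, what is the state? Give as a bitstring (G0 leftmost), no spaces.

Step 1: G0=G1|G2=1|1=1 G1=G1&G2=1&1=1 G2=NOT G0=NOT 0=1 -> 111
Step 2: G0=G1|G2=1|1=1 G1=G1&G2=1&1=1 G2=NOT G0=NOT 1=0 -> 110
Step 3: G0=G1|G2=1|0=1 G1=G1&G2=1&0=0 G2=NOT G0=NOT 1=0 -> 100
Step 4: G0=G1|G2=0|0=0 G1=G1&G2=0&0=0 G2=NOT G0=NOT 1=0 -> 000
Step 5: G0=G1|G2=0|0=0 G1=G1&G2=0&0=0 G2=NOT G0=NOT 0=1 -> 001

001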